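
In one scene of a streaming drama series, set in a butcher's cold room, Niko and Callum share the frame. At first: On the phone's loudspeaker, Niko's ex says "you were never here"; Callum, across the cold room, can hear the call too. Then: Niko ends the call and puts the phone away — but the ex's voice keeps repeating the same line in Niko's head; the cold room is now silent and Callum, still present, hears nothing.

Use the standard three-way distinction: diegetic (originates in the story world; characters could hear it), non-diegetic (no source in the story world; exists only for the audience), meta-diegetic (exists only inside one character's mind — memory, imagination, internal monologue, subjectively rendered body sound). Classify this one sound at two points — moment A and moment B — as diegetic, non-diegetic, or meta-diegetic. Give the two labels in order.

Moment A: the loudspeaker is an in-world source; both Niko and Callum hear the call → diegetic.
Moment B: with the phone off, the voice continues only as Niko's private mental replay — Callum can't hear it → meta-diegetic.

diegetic, meta-diegetic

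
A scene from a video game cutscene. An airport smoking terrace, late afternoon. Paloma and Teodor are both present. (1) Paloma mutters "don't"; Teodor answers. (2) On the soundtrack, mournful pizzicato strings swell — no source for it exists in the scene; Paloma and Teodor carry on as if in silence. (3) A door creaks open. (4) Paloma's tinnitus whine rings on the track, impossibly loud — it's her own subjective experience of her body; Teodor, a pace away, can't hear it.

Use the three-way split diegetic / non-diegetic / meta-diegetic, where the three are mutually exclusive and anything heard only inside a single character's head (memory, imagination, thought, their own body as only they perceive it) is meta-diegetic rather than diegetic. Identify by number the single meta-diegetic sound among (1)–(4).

(1) is diegetic: on-screen dialogue — Paloma speaks and Teodor is there to hear.
(2) it has no source in the story world and no character can hear it — it's underscore → non-diegetic.
(3) is diegetic: an in-world source (a door); characters could hear it.
(4) point-of-audition from inside Paloma's body; not a sound in the room → meta-diegetic.
Only (4) is meta-diegetic.

4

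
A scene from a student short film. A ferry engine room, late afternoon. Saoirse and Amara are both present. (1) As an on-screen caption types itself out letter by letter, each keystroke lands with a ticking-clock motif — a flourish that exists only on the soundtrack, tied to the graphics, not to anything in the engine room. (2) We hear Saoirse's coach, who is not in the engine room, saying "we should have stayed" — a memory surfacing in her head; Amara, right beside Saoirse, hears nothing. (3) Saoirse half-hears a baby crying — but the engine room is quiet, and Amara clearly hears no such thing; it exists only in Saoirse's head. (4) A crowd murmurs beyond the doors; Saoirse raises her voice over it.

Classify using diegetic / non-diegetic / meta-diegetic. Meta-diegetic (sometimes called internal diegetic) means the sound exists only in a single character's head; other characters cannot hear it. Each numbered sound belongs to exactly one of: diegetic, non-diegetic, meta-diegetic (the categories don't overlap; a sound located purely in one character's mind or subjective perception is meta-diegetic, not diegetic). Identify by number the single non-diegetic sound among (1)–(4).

1

(1) is non-diegetic: sound married to a title/caption — outside the diegesis by definition.
(2) is meta-diegetic: a remembered line, private to Saoirse — not present in the room, not audible to Amara.
Sound (3): subjective to Saoirse: the engine room is silent and Amara hears nothing, so meta-diegetic.
(4) a crowd is part of the location's real environment → diegetic.
Only (1) is non-diegetic.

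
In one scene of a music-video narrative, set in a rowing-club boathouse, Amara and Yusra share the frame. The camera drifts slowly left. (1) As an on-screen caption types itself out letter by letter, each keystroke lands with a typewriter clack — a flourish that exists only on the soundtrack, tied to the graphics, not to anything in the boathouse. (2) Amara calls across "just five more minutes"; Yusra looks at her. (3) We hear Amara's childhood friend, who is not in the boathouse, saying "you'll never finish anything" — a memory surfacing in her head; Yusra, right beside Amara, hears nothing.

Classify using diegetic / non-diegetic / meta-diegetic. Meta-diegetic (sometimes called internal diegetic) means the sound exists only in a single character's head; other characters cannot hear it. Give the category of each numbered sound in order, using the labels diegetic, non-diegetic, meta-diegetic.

Sound (1): the caption isn't part of the story world, so neither is the sound tied to it, so non-diegetic.
(2) Amara is a character speaking aloud in the scene → diegetic.
(3) is meta-diegetic: it's Amara's recollection rendered as sound; the other character can't hear it.

non-diegetic, diegetic, meta-diegetic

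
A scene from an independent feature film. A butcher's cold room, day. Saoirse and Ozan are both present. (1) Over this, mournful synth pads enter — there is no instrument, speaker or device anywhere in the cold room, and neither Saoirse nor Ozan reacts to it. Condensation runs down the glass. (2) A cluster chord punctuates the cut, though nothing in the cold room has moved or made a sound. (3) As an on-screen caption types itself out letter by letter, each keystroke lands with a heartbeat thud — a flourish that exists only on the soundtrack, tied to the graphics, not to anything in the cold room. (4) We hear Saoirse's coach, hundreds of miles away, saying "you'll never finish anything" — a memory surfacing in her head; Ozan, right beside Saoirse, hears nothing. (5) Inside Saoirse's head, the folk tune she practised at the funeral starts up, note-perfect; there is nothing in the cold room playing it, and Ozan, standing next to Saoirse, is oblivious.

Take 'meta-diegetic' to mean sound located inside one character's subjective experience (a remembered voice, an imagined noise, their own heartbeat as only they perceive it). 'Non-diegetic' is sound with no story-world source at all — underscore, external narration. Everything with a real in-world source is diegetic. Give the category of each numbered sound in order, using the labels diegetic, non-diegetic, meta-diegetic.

non-diegetic, non-diegetic, non-diegetic, meta-diegetic, meta-diegetic

Sound (1): it has no source in the story world and no character can hear it — it's underscore, so non-diegetic.
(2) it's a sound-design accent with no in-world source; no one in the scene can hear it → non-diegetic.
(3) is non-diegetic: the caption isn't part of the story world, so neither is the sound tied to it.
Sound (4): a remembered line, private to Saoirse — not present in the room, not audible to Ozan, so meta-diegetic.
Sound (5): it lives in Saoirse's subjectivity, not in the cold room, so meta-diegetic.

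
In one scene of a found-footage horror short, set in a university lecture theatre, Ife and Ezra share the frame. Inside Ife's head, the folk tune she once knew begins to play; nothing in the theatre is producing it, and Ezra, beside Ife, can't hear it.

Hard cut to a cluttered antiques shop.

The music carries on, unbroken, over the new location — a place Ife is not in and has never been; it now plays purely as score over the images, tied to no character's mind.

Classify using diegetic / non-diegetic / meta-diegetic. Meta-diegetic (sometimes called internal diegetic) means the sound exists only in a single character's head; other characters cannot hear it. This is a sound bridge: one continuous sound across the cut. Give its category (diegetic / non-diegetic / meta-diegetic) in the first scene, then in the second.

Scene one: the music exists only inside Ife's mind; Ezra can't hear it → meta-diegetic.
Scene two: it's detached from Ife entirely and plays over unrelated images with no in-world source — conventional underscore → non-diegetic.

meta-diegetic, non-diegetic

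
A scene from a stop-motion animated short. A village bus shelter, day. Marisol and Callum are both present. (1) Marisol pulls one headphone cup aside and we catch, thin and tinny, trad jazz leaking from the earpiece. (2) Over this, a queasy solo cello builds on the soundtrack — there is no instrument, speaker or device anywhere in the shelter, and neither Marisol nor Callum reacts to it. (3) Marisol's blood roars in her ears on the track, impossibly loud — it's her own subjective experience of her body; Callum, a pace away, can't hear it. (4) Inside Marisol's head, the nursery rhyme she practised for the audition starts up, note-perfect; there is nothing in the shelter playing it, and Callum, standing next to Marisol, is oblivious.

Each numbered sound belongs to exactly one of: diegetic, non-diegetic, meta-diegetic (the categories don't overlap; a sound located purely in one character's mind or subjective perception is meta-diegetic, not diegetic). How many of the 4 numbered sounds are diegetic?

1

(1) is diegetic: the headphones are an on-screen source.
(2) it has no source in the story world and no character can hear it — it's underscore → non-diegetic.
Sound (3): point-of-audition from inside Marisol's body; not a sound in the room, so meta-diegetic.
(4) is meta-diegetic: it lives in Marisol's subjectivity, not in the shelter.
Diegetic: (1) — that's 1.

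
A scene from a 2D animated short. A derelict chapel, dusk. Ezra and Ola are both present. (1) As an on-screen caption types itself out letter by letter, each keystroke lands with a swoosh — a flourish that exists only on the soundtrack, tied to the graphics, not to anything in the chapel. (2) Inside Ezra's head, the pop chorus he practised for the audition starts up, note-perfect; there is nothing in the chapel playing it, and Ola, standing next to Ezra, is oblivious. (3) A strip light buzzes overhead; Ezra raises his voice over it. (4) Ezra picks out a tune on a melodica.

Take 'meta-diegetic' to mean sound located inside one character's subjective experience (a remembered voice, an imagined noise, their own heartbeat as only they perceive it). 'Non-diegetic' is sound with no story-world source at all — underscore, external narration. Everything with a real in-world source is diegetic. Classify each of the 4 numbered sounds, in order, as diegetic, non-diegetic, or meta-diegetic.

non-diegetic, meta-diegetic, diegetic, diegetic

Sound (1): sound married to a title/caption — outside the diegesis by definition, so non-diegetic.
(2) the music is a memory playing inside Ezra's mind alone; no real-world source, Ola can't hear it → meta-diegetic.
(3) is diegetic: a strip light is part of the location's real environment.
(4) Ezra is producing the music live, in the story world → diegetic.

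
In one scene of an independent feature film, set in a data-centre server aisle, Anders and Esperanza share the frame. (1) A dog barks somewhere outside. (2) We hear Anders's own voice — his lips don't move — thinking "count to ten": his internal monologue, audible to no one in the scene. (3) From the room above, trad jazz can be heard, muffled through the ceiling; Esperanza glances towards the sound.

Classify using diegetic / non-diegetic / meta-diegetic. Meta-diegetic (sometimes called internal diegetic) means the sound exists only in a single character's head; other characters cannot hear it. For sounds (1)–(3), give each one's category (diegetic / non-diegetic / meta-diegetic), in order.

Sound (1): a dog is a real object/event in the scene's world, so diegetic.
(2) internal monologue — inside Anders's mind, not spoken into the scene → meta-diegetic.
(3) the music has an off-screen but real-world source and a character hears it → diegetic.

diegetic, meta-diegetic, diegetic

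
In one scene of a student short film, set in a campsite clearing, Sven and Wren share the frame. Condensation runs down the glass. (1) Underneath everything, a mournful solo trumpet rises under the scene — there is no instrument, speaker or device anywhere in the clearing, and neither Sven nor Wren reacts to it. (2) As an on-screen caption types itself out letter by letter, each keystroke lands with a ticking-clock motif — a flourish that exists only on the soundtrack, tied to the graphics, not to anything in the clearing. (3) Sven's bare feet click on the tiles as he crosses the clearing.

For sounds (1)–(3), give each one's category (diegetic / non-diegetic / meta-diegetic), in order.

(1) is non-diegetic: nothing in the clearing produces it and the characters don't hear it — pure soundtrack.
(2) sound married to a title/caption — outside the diegesis by definition → non-diegetic.
(3) Sven's footsteps are produced in the story world → diegetic.

non-diegetic, non-diegetic, diegetic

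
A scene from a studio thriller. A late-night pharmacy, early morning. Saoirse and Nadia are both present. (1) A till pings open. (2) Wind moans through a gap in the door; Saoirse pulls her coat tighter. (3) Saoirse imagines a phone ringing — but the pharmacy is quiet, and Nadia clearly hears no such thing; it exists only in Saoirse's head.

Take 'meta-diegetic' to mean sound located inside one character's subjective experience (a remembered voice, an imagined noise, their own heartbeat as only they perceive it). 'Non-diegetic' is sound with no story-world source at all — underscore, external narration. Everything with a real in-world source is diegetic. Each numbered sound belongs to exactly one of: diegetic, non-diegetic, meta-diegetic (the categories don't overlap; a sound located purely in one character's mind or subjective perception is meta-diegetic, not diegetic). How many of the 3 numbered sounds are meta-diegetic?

1

Sound (1): a till is a real object/event in the scene's world, so diegetic.
Sound (2): wind is part of the location's real environment, so diegetic.
Sound (3): subjective to Saoirse: the pharmacy is silent and Nadia hears nothing, so meta-diegetic.
So 1 of the 3 is meta-diegetic: (3).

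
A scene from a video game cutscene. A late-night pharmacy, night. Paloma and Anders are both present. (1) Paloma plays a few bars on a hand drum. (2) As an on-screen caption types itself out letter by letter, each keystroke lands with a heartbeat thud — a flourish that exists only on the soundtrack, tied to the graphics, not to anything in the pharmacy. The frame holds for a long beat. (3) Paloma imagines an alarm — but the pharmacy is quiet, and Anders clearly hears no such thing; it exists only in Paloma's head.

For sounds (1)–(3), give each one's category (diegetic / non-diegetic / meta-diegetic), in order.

diegetic, non-diegetic, meta-diegetic

(1) the instrument and the performer are both in the scene → diegetic.
(2) is non-diegetic: it accompanies on-screen graphics, not anything inside the story world.
(3) subjective to Paloma: the pharmacy is silent and Anders hears nothing → meta-diegetic.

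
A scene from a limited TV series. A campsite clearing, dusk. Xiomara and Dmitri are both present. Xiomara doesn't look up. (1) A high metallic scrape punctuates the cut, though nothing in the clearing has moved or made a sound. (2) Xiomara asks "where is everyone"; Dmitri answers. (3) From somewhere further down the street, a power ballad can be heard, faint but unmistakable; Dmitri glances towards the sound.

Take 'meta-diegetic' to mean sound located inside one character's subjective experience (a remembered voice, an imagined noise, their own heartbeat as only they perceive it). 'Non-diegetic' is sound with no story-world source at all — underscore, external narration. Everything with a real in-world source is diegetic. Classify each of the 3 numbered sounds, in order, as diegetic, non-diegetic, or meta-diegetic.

(1) is non-diegetic: an editorial stinger — it belongs to the cut, not the story world.
Sound (2): spoken by a character present in the story world, so diegetic.
(3) off-screen diegetic: the source is out of frame but still in the story's space → diegetic.

non-diegetic, diegetic, diegetic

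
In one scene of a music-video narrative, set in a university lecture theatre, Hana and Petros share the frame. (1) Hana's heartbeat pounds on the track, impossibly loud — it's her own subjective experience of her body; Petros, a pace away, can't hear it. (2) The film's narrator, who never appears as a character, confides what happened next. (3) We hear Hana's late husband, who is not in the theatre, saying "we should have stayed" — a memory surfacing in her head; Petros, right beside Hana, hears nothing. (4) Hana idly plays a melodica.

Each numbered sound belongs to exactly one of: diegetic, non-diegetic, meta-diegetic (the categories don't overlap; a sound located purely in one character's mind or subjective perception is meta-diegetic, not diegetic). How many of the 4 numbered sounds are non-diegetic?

(1) is meta-diegetic: it's Hana's internal bodily sensation rendered as sound; only Hana 'hears' it.
(2) is non-diegetic: the narrator exists outside the story world, addressing only the audience.
Sound (3): the voice is a memory playing only inside Hana's mind; Petros can't hear it, so meta-diegetic.
Sound (4): Hana is producing the music live, in the story world, so diegetic.
So 1 of the 4 is non-diegetic: (2).

1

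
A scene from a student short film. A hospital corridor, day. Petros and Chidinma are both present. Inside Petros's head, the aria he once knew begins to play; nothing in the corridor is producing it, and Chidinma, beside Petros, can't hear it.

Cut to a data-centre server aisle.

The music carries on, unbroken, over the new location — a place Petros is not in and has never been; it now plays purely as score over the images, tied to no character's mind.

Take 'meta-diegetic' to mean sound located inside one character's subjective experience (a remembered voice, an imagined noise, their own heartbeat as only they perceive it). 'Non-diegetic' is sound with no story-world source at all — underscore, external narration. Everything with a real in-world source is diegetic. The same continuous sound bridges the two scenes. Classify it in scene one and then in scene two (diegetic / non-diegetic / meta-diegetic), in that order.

meta-diegetic, non-diegetic

Scene one: the music exists only inside Petros's mind; Chidinma can't hear it → meta-diegetic.
Scene two: it's detached from Petros entirely and plays over unrelated images with no in-world source — conventional underscore → non-diegetic.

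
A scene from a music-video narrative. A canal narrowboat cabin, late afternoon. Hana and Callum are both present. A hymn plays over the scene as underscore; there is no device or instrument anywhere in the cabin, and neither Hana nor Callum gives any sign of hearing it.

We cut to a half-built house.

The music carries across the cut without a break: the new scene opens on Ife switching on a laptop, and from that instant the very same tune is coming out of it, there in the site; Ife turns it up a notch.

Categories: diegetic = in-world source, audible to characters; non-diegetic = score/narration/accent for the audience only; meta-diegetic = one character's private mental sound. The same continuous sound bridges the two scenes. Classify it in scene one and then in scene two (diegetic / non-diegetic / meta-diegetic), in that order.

non-diegetic, diegetic

Scene one: there's no in-world source anywhere and no character hears it — underscore for the audience only → non-diegetic.
Scene two: once Ife turns on a laptop, the music has a real source in the story world and Ife reacts to it → diegetic.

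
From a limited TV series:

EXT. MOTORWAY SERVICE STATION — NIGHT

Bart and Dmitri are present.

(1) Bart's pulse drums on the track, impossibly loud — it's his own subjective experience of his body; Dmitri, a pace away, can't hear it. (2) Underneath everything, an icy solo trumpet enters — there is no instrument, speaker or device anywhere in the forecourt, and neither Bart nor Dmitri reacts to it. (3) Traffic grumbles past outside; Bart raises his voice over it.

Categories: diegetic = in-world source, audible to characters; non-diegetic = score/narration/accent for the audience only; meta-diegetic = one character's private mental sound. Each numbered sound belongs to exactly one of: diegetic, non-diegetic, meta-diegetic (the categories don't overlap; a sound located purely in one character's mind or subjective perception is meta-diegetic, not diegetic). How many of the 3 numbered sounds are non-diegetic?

Sound (1): it's Bart's internal bodily sensation rendered as sound; only Bart 'hears' it, so meta-diegetic.
(2) nothing in the forecourt produces it and the characters don't hear it — pure soundtrack → non-diegetic.
(3) ambient/room sound belonging to the story's physical space → diegetic.
Non-diegetic: (2) — that's 1.

1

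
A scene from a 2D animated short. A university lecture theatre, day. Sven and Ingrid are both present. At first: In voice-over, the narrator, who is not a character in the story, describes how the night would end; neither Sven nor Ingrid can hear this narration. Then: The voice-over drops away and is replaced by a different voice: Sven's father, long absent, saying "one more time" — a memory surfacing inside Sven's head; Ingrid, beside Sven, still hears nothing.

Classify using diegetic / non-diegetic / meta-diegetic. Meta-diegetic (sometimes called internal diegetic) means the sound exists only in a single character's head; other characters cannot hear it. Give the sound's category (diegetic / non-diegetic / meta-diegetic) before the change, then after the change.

non-diegetic, meta-diegetic

Before the change: the external narrator addresses only the audience — outside the story world → non-diegetic.
After the change: the replacement voice is a memory inside Sven's mind specifically → meta-diegetic.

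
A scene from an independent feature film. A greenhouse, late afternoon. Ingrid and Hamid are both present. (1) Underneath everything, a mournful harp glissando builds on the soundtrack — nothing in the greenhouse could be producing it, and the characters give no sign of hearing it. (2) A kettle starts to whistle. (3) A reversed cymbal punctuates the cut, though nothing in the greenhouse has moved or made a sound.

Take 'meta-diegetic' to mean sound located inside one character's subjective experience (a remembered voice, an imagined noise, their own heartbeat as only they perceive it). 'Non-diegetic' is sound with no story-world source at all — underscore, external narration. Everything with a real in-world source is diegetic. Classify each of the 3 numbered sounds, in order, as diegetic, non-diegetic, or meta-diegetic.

(1) nothing in the greenhouse produces it and the characters don't hear it — pure soundtrack → non-diegetic.
(2) is diegetic: an in-world source (a kettle); characters could hear it.
(3) is non-diegetic: nothing in the scene produces it; it's an accent added for the audience.

non-diegetic, diegetic, non-diegetic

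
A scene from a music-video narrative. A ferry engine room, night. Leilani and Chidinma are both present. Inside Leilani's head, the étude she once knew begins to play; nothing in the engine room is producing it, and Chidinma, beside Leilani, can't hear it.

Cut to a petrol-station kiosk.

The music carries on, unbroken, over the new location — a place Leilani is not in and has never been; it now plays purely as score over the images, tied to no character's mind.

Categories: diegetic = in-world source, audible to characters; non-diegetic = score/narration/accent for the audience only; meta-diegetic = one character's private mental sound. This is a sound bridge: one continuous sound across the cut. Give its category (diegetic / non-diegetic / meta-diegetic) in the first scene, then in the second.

meta-diegetic, non-diegetic

Scene one: the music exists only inside Leilani's mind; Chidinma can't hear it → meta-diegetic.
Scene two: it's detached from Leilani entirely and plays over unrelated images with no in-world source — conventional underscore → non-diegetic.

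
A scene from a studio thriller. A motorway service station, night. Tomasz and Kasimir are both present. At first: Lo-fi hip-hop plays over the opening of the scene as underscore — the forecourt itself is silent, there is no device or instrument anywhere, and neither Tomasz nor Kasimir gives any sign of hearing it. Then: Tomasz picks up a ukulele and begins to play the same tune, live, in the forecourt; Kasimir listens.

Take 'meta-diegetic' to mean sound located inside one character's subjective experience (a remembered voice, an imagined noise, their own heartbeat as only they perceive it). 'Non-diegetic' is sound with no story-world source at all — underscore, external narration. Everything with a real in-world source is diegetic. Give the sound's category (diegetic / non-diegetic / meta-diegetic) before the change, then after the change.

non-diegetic, diegetic

Before the change: no in-world source exists and no character can hear it — underscore → non-diegetic.
After the change: a ukulele is now a real source in the story world and the characters hear it → diegetic.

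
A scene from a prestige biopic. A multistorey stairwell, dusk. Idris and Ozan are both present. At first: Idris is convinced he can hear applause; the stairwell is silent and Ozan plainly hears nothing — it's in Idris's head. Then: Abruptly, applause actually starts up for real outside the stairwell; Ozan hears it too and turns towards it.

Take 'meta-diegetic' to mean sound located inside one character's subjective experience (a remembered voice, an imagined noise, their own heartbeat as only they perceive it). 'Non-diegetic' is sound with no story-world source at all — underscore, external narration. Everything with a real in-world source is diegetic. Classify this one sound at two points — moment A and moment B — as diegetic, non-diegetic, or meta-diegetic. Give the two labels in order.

Moment A: only Idris 'hears' it — imagined, in his mind → meta-diegetic.
Moment B: now there's a real external source and Ozan hears it too — in the story world → diegetic.

meta-diegetic, diegetic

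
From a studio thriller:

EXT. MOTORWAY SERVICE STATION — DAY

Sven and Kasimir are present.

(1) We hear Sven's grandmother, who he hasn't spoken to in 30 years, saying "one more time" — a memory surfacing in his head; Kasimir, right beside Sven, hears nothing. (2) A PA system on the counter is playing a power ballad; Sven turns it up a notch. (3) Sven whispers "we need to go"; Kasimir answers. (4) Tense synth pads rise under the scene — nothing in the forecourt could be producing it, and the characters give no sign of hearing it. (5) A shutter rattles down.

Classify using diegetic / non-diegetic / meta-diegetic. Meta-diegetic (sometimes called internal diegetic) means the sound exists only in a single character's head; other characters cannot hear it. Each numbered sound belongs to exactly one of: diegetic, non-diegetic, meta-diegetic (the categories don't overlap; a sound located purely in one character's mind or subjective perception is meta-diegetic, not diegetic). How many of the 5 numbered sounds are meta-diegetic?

1

Sound (1): the voice is a memory playing only inside Sven's mind; Kasimir can't hear it, so meta-diegetic.
Sound (2): source music from a PA system, which exists in the story world, so diegetic.
Sound (3): Sven is a character speaking aloud in the scene, so diegetic.
(4) score with no on-screen or off-screen source; it exists for the audience alone → non-diegetic.
(5) a shutter is a real object/event in the scene's world → diegetic.
Meta-diegetic: (1) — that's 1.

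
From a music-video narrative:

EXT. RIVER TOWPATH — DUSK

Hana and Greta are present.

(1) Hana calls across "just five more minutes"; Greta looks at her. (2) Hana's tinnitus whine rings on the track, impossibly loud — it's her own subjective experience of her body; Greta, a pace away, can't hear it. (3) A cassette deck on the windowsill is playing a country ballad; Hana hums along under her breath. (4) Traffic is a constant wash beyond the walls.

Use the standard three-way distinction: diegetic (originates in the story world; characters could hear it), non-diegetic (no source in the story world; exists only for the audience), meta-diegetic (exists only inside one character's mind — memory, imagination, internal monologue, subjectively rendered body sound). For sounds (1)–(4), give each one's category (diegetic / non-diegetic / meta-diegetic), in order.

diegetic, meta-diegetic, diegetic, diegetic

Sound (1): spoken by a character present in the story world, so diegetic.
(2) point-of-audition from inside Hana's body; not a sound in the room → meta-diegetic.
(3) source music from a cassette deck, which exists in the story world → diegetic.
(4) is diegetic: traffic is part of the location's real environment.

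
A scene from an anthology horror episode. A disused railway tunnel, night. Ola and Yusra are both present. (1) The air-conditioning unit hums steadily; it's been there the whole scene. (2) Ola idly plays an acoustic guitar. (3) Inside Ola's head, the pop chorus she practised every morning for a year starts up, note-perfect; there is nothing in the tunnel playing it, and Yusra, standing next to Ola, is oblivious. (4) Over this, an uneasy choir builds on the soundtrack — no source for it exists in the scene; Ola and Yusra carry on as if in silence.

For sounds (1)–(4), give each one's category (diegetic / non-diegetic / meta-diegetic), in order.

diegetic, diegetic, meta-diegetic, non-diegetic

Sound (1): the air-conditioning unit is part of the location's real environment, so diegetic.
Sound (2): Ola is producing the music live, in the story world, so diegetic.
(3) is meta-diegetic: remembered music, private to Ola — Yusra is oblivious because it isn't in the room.
Sound (4): score with no on-screen or off-screen source; it exists for the audience alone, so non-diegetic.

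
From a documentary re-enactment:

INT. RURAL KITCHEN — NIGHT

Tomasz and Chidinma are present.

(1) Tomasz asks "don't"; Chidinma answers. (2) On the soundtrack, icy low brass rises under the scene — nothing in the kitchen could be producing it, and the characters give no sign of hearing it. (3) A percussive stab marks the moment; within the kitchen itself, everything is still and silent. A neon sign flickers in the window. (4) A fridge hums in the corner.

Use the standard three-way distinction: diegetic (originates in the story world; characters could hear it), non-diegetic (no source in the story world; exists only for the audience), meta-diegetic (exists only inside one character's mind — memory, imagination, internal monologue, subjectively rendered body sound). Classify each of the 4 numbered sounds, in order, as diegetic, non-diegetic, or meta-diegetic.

(1) is diegetic: spoken by a character present in the story world.
(2) is non-diegetic: score with no on-screen or off-screen source; it exists for the audience alone.
Sound (3): it's a sound-design accent with no in-world source; no one in the scene can hear it, so non-diegetic.
(4) it's the actual ambient sound of the location → diegetic.

diegetic, non-diegetic, non-diegetic, diegetic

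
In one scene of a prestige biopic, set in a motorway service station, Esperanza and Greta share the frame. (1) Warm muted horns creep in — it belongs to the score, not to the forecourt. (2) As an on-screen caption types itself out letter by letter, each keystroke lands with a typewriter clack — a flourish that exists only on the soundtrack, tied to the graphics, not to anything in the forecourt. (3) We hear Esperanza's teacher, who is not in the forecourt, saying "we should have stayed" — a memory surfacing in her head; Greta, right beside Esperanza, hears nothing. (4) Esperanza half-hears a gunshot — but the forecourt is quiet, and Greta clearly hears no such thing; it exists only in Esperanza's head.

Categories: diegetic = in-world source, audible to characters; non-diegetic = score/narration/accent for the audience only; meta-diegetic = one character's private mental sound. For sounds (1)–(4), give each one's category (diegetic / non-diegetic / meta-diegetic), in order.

(1) is non-diegetic: it has no source in the story world and no character can hear it — it's underscore.
(2) it accompanies on-screen graphics, not anything inside the story world → non-diegetic.
(3) is meta-diegetic: it's Esperanza's recollection rendered as sound; the other character can't hear it.
Sound (4): subjective to Esperanza: the forecourt is silent and Greta hears nothing, so meta-diegetic.

non-diegetic, non-diegetic, meta-diegetic, meta-diegetic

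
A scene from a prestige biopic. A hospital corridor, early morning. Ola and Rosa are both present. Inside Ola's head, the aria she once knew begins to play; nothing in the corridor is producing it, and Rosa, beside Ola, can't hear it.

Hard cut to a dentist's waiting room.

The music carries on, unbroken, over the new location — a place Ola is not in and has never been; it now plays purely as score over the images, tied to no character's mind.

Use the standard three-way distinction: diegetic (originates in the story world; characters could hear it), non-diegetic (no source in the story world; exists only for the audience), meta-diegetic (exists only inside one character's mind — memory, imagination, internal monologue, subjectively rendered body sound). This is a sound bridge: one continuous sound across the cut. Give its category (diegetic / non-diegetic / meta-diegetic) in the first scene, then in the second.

Scene one: the music exists only inside Ola's mind; Rosa can't hear it → meta-diegetic.
Scene two: it's detached from Ola entirely and plays over unrelated images with no in-world source — conventional underscore → non-diegetic.

meta-diegetic, non-diegetic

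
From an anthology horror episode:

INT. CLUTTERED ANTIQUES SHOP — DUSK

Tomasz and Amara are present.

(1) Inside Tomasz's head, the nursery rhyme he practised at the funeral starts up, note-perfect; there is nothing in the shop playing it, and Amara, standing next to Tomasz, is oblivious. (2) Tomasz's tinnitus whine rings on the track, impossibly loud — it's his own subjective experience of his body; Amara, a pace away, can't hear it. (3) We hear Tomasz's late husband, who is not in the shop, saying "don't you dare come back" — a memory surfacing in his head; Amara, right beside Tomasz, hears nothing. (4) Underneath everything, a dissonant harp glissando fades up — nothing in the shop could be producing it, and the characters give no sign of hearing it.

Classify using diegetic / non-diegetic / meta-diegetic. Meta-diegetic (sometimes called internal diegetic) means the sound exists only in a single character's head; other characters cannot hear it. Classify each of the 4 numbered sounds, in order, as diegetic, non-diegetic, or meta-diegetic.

meta-diegetic, meta-diegetic, meta-diegetic, non-diegetic

(1) the music is a memory playing inside Tomasz's mind alone; no real-world source, Amara can't hear it → meta-diegetic.
Sound (2): a subjective body sound — Tomasz's private perception, inaudible to Amara, so meta-diegetic.
(3) it's Tomasz's recollection rendered as sound; the other character can't hear it → meta-diegetic.
(4) score with no on-screen or off-screen source; it exists for the audience alone → non-diegetic.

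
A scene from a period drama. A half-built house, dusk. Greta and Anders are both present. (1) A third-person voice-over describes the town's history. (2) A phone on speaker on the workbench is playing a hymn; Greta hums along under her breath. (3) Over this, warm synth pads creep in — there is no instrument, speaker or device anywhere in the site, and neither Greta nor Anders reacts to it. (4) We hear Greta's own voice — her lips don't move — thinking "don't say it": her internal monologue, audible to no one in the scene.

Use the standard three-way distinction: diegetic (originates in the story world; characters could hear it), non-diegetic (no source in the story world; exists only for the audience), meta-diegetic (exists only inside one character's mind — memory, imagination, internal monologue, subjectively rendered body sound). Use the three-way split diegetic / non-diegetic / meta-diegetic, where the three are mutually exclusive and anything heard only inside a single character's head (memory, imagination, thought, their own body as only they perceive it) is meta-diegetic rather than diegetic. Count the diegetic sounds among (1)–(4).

(1) external voice-over — not a character, not heard by anyone in the scene → non-diegetic.
(2) source music from a phone on speaker, which exists in the story world → diegetic.
Sound (3): score with no on-screen or off-screen source; it exists for the audience alone, so non-diegetic.
(4) Greta's thought-voice: a private mental sound no other character can hear → meta-diegetic.
So 1 of the 4 is diegetic: (2).

1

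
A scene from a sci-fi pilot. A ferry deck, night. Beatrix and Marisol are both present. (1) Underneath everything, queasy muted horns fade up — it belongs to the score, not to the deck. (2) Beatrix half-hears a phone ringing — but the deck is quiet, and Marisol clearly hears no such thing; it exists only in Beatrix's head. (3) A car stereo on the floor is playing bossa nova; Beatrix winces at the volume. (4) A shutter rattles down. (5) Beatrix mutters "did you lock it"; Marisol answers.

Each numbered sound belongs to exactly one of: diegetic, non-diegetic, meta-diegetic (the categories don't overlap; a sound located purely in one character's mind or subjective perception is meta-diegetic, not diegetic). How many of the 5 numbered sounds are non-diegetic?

1

Sound (1): score with no on-screen or off-screen source; it exists for the audience alone, so non-diegetic.
(2) is meta-diegetic: subjective to Beatrix: the deck is silent and Marisol hears nothing.
(3) source music from a car stereo, which exists in the story world → diegetic.
(4) is diegetic: an in-world source (a shutter); characters could hear it.
Sound (5): on-screen dialogue — Beatrix speaks and Marisol is there to hear, so diegetic.
Non-diegetic: (1) — that's 1.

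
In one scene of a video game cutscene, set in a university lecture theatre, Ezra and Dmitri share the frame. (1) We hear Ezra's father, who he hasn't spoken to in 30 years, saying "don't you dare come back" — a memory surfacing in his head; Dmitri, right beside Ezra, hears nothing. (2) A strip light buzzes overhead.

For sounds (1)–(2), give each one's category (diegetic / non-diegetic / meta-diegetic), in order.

meta-diegetic, diegetic

(1) is meta-diegetic: the voice is a memory playing only inside Ezra's mind; Dmitri can't hear it.
(2) is diegetic: it's the actual ambient sound of the location.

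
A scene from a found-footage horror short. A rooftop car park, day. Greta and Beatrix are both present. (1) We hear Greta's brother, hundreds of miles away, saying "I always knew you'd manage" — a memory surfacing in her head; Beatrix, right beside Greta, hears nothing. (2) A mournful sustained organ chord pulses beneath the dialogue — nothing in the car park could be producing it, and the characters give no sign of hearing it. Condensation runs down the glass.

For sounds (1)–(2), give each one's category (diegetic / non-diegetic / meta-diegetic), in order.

meta-diegetic, non-diegetic

Sound (1): a remembered line, private to Greta — not present in the room, not audible to Beatrix, so meta-diegetic.
(2) nothing in the car park produces it and the characters don't hear it — pure soundtrack → non-diegetic.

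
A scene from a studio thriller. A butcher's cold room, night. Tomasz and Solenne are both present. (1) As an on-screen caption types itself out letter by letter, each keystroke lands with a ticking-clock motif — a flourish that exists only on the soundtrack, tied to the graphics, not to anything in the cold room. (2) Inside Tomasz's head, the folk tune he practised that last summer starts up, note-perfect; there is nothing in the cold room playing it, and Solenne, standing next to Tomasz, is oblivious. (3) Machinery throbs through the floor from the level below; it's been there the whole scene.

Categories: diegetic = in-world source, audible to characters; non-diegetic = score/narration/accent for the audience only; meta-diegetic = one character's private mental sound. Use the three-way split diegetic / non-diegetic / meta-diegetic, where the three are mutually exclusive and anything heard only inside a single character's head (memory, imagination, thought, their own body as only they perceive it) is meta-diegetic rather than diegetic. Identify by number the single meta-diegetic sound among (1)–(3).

(1) it accompanies on-screen graphics, not anything inside the story world → non-diegetic.
(2) is meta-diegetic: remembered music, private to Tomasz — Solenne is oblivious because it isn't in the room.
Sound (3): ambient/room sound belonging to the story's physical space, so diegetic.
Only (2) is meta-diegetic.

2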